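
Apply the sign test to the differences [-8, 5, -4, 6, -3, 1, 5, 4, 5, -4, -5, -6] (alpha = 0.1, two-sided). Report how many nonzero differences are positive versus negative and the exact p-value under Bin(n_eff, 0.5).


Step 1: Discard zero differences. Original n = 12; n_eff = number of nonzero differences = 12.
Nonzero differences (with sign): -8, +5, -4, +6, -3, +1, +5, +4, +5, -4, -5, -6
Step 2: Count signs: positive = 6, negative = 6.
Step 3: Under H0: P(positive) = 0.5, so the number of positives S ~ Bin(12, 0.5).
Step 4: Two-sided exact p-value = sum of Bin(12,0.5) probabilities at or below the observed probability = 1.000000.
Step 5: alpha = 0.1. fail to reject H0.

n_eff = 12, pos = 6, neg = 6, p = 1.000000, fail to reject H0.


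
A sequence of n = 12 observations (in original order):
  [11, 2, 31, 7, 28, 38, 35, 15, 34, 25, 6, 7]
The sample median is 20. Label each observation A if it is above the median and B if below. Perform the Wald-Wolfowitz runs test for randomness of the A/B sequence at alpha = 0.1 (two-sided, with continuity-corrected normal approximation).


Step 1: Compute median = 20; label A = above, B = below.
Labels in order: BBABAAABAABB  (n_A = 6, n_B = 6)
Step 2: Count runs R = 7.
Step 3: Under H0 (random ordering), E[R] = 2*n_A*n_B/(n_A+n_B) + 1 = 2*6*6/12 + 1 = 7.0000.
        Var[R] = 2*n_A*n_B*(2*n_A*n_B - n_A - n_B) / ((n_A+n_B)^2 * (n_A+n_B-1)) = 4320/1584 = 2.7273.
        SD[R] = 1.6514.
Step 4: R = E[R], so z = 0 with no continuity correction.
Step 5: Two-sided p-value via normal approximation = 2*(1 - Phi(|z|)) = 1.000000.
Step 6: alpha = 0.1. fail to reject H0.

R = 7, z = 0.0000, p = 1.000000, fail to reject H0.


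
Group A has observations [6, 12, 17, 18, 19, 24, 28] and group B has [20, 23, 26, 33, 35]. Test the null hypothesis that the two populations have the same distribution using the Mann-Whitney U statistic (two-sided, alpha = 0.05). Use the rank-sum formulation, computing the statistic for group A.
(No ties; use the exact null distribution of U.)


Step 1: Combine and sort all 12 observations; assign midranks.
sorted (value, group): (6,X), (12,X), (17,X), (18,X), (19,X), (20,Y), (23,Y), (24,X), (26,Y), (28,X), (33,Y), (35,Y)
ranks: 6->1, 12->2, 17->3, 18->4, 19->5, 20->6, 23->7, 24->8, 26->9, 28->10, 33->11, 35->12
Step 2: Rank sum for X: R1 = 1 + 2 + 3 + 4 + 5 + 8 + 10 = 33.
Step 3: U_X = R1 - n1(n1+1)/2 = 33 - 7*8/2 = 33 - 28 = 5.
       U_Y = n1*n2 - U_X = 35 - 5 = 30.
Step 4: No ties, so the exact null distribution of U (based on enumerating the C(12,7) = 792 equally likely rank assignments) gives the two-sided p-value.
Step 5: p-value = 0.047980; compare to alpha = 0.05. reject H0.

U_X = 5, p = 0.047980, reject H0 at alpha = 0.05.


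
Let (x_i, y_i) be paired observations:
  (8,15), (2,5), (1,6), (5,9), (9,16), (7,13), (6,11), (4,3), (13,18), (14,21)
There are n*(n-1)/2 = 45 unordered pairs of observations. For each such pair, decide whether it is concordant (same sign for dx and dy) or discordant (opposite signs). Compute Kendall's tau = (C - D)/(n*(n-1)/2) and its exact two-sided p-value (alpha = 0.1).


Step 1: Enumerate the 45 unordered pairs (i,j) with i<j and classify each by sign(x_j-x_i) * sign(y_j-y_i).
  (1,2):dx=-6,dy=-10->C; (1,3):dx=-7,dy=-9->C; (1,4):dx=-3,dy=-6->C; (1,5):dx=+1,dy=+1->C
  (1,6):dx=-1,dy=-2->C; (1,7):dx=-2,dy=-4->C; (1,8):dx=-4,dy=-12->C; (1,9):dx=+5,dy=+3->C
  (1,10):dx=+6,dy=+6->C; (2,3):dx=-1,dy=+1->D; (2,4):dx=+3,dy=+4->C; (2,5):dx=+7,dy=+11->C
  (2,6):dx=+5,dy=+8->C; (2,7):dx=+4,dy=+6->C; (2,8):dx=+2,dy=-2->D; (2,9):dx=+11,dy=+13->C
  (2,10):dx=+12,dy=+16->C; (3,4):dx=+4,dy=+3->C; (3,5):dx=+8,dy=+10->C; (3,6):dx=+6,dy=+7->C
  (3,7):dx=+5,dy=+5->C; (3,8):dx=+3,dy=-3->D; (3,9):dx=+12,dy=+12->C; (3,10):dx=+13,dy=+15->C
  (4,5):dx=+4,dy=+7->C; (4,6):dx=+2,dy=+4->C; (4,7):dx=+1,dy=+2->C; (4,8):dx=-1,dy=-6->C
  (4,9):dx=+8,dy=+9->C; (4,10):dx=+9,dy=+12->C; (5,6):dx=-2,dy=-3->C; (5,7):dx=-3,dy=-5->C
  (5,8):dx=-5,dy=-13->C; (5,9):dx=+4,dy=+2->C; (5,10):dx=+5,dy=+5->C; (6,7):dx=-1,dy=-2->C
  (6,8):dx=-3,dy=-10->C; (6,9):dx=+6,dy=+5->C; (6,10):dx=+7,dy=+8->C; (7,8):dx=-2,dy=-8->C
  (7,9):dx=+7,dy=+7->C; (7,10):dx=+8,dy=+10->C; (8,9):dx=+9,dy=+15->C; (8,10):dx=+10,dy=+18->C
  (9,10):dx=+1,dy=+3->C
Step 2: C = 42, D = 3, total pairs = 45.
Step 3: tau = (C - D)/(n(n-1)/2) = (42 - 3)/45 = 0.866667.
Step 4: Exact two-sided p-value (enumerate n! = 3628800 permutations of y under H0): p = 0.000115.
Step 5: alpha = 0.1. reject H0.

tau_b = 0.8667 (C=42, D=3), p = 0.000115, reject H0.


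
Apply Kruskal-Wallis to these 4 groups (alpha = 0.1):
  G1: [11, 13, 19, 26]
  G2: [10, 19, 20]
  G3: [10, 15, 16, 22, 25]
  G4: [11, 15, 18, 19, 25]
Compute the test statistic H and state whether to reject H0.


Step 1: Combine all N = 17 observations and assign midranks.
sorted (value, group, rank): (10,G2,1.5), (10,G3,1.5), (11,G1,3.5), (11,G4,3.5), (13,G1,5), (15,G3,6.5), (15,G4,6.5), (16,G3,8), (18,G4,9), (19,G1,11), (19,G2,11), (19,G4,11), (20,G2,13), (22,G3,14), (25,G3,15.5), (25,G4,15.5), (26,G1,17)
Step 2: Sum ranks within each group.
R_1 = 36.5 (n_1 = 4)
R_2 = 25.5 (n_2 = 3)
R_3 = 45.5 (n_3 = 5)
R_4 = 45.5 (n_4 = 5)
Step 3: H = 12/(N(N+1)) * sum(R_i^2/n_i) - 3(N+1)
     = 12/(17*18) * (36.5^2/4 + 25.5^2/3 + 45.5^2/5 + 45.5^2/5) - 3*18
     = 0.039216 * 1377.91 - 54
     = 0.035784.
Step 4: Ties present; correction factor C = 1 - 48/(17^3 - 17) = 0.990196. Corrected H = 0.035784 / 0.990196 = 0.036139.
Step 5: Under H0, H ~ chi^2(3); p-value = 0.998193.
Step 6: alpha = 0.1. fail to reject H0.

H = 0.0361, df = 3, p = 0.998193, fail to reject H0.


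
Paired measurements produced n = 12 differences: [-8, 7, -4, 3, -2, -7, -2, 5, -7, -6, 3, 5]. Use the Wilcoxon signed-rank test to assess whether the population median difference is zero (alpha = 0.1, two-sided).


Step 1: Drop any zero differences (none here) and take |d_i|.
|d| = [8, 7, 4, 3, 2, 7, 2, 5, 7, 6, 3, 5]
Step 2: Midrank |d_i| (ties get averaged ranks).
ranks: |8|->12, |7|->10, |4|->5, |3|->3.5, |2|->1.5, |7|->10, |2|->1.5, |5|->6.5, |7|->10, |6|->8, |3|->3.5, |5|->6.5
Step 3: Attach original signs; sum ranks with positive sign and with negative sign.
W+ = 10 + 3.5 + 6.5 + 3.5 + 6.5 = 30
W- = 12 + 5 + 1.5 + 10 + 1.5 + 10 + 8 = 48
(Check: W+ + W- = 78 should equal n(n+1)/2 = 78.)
Step 4: Test statistic W = min(W+, W-) = 30.
Step 5: Ties in |d|, so use the tie-corrected normal approximation.
        E[W] = n(n+1)/4 = 12*13/4 = 39.
        Tie groups: |d|=2 (t=2), |d|=3 (t=2), |d|=5 (t=2), |d|=7 (t=3); sum(t^3 - t) = 42.
        Var[W] = n(n+1)(2n+1)/24 - sum(t^3-t)/48 = 3900/24 - 42/48 = 161.625.
        z = (W - E[W]) / sqrt(Var[W]) = (30 - 39) / 12.7132 = -0.7079.
        Two-sided p = 2*Phi(z) = 0.478991.
Step 6: alpha = 0.1. fail to reject H0.

W+ = 30, W- = 48, W = min = 30, p = 0.478991, fail to reject H0.


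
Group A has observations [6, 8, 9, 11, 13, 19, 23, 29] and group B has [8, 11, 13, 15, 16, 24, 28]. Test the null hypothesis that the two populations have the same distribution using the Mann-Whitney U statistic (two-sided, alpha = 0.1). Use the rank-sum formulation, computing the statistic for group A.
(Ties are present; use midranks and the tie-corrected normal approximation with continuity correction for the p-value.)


Step 1: Combine and sort all 15 observations; assign midranks.
sorted (value, group): (6,X), (8,X), (8,Y), (9,X), (11,X), (11,Y), (13,X), (13,Y), (15,Y), (16,Y), (19,X), (23,X), (24,Y), (28,Y), (29,X)
ranks: 6->1, 8->2.5, 8->2.5, 9->4, 11->5.5, 11->5.5, 13->7.5, 13->7.5, 15->9, 16->10, 19->11, 23->12, 24->13, 28->14, 29->15
Step 2: Rank sum for X: R1 = 1 + 2.5 + 4 + 5.5 + 7.5 + 11 + 12 + 15 = 58.5.
Step 3: U_X = R1 - n1(n1+1)/2 = 58.5 - 8*9/2 = 58.5 - 36 = 22.5.
       U_Y = n1*n2 - U_X = 56 - 22.5 = 33.5.
Step 4: Ties are present, so use the tie-corrected normal approximation (with continuity correction) for the p-value.
Step 5: p-value = 0.561784; compare to alpha = 0.1. fail to reject H0.

U_X = 22.5, p = 0.561784, fail to reject H0 at alpha = 0.1.


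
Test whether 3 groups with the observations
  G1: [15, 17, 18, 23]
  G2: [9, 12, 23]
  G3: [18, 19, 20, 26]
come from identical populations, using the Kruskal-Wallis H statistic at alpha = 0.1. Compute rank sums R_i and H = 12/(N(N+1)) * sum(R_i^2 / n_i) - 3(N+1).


Step 1: Combine all N = 11 observations and assign midranks.
sorted (value, group, rank): (9,G2,1), (12,G2,2), (15,G1,3), (17,G1,4), (18,G1,5.5), (18,G3,5.5), (19,G3,7), (20,G3,8), (23,G1,9.5), (23,G2,9.5), (26,G3,11)
Step 2: Sum ranks within each group.
R_1 = 22 (n_1 = 4)
R_2 = 12.5 (n_2 = 3)
R_3 = 31.5 (n_3 = 4)
Step 3: H = 12/(N(N+1)) * sum(R_i^2/n_i) - 3(N+1)
     = 12/(11*12) * (22^2/4 + 12.5^2/3 + 31.5^2/4) - 3*12
     = 0.090909 * 421.146 - 36
     = 2.285985.
Step 4: Ties present; correction factor C = 1 - 12/(11^3 - 11) = 0.990909. Corrected H = 2.285985 / 0.990909 = 2.306957.
Step 5: Under H0, H ~ chi^2(2); p-value = 0.315537.
Step 6: alpha = 0.1. fail to reject H0.

H = 2.3070, df = 2, p = 0.315537, fail to reject H0.


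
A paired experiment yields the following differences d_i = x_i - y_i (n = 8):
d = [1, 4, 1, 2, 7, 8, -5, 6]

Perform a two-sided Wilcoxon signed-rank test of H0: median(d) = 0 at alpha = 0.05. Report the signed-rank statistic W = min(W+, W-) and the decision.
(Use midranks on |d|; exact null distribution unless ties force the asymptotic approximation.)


Step 1: Drop any zero differences (none here) and take |d_i|.
|d| = [1, 4, 1, 2, 7, 8, 5, 6]
Step 2: Midrank |d_i| (ties get averaged ranks).
ranks: |1|->1.5, |4|->4, |1|->1.5, |2|->3, |7|->7, |8|->8, |5|->5, |6|->6
Step 3: Attach original signs; sum ranks with positive sign and with negative sign.
W+ = 1.5 + 4 + 1.5 + 3 + 7 + 8 + 6 = 31
W- = 5 = 5
(Check: W+ + W- = 36 should equal n(n+1)/2 = 36.)
Step 4: Test statistic W = min(W+, W-) = 5.
Step 5: Ties in |d|, so use the tie-corrected normal approximation.
        E[W] = n(n+1)/4 = 8*9/4 = 18.
        Tie groups: |d|=1 (t=2); sum(t^3 - t) = 6.
        Var[W] = n(n+1)(2n+1)/24 - sum(t^3-t)/48 = 1224/24 - 6/48 = 50.875.
        z = (W - E[W]) / sqrt(Var[W]) = (5 - 18) / 7.1327 = -1.8226.
        Two-sided p = 2*Phi(z) = 0.068364.
Step 6: alpha = 0.05. fail to reject H0.

W+ = 31, W- = 5, W = min = 5, p = 0.068364, fail to reject H0.


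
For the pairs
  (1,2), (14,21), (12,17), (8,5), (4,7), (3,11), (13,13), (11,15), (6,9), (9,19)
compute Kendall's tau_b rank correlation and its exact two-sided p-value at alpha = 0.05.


Step 1: Enumerate the 45 unordered pairs (i,j) with i<j and classify each by sign(x_j-x_i) * sign(y_j-y_i).
  (1,2):dx=+13,dy=+19->C; (1,3):dx=+11,dy=+15->C; (1,4):dx=+7,dy=+3->C; (1,5):dx=+3,dy=+5->C
  (1,6):dx=+2,dy=+9->C; (1,7):dx=+12,dy=+11->C; (1,8):dx=+10,dy=+13->C; (1,9):dx=+5,dy=+7->C
  (1,10):dx=+8,dy=+17->C; (2,3):dx=-2,dy=-4->C; (2,4):dx=-6,dy=-16->C; (2,5):dx=-10,dy=-14->C
  (2,6):dx=-11,dy=-10->C; (2,7):dx=-1,dy=-8->C; (2,8):dx=-3,dy=-6->C; (2,9):dx=-8,dy=-12->C
  (2,10):dx=-5,dy=-2->C; (3,4):dx=-4,dy=-12->C; (3,5):dx=-8,dy=-10->C; (3,6):dx=-9,dy=-6->C
  (3,7):dx=+1,dy=-4->D; (3,8):dx=-1,dy=-2->C; (3,9):dx=-6,dy=-8->C; (3,10):dx=-3,dy=+2->D
  (4,5):dx=-4,dy=+2->D; (4,6):dx=-5,dy=+6->D; (4,7):dx=+5,dy=+8->C; (4,8):dx=+3,dy=+10->C
  (4,9):dx=-2,dy=+4->D; (4,10):dx=+1,dy=+14->C; (5,6):dx=-1,dy=+4->D; (5,7):dx=+9,dy=+6->C
  (5,8):dx=+7,dy=+8->C; (5,9):dx=+2,dy=+2->C; (5,10):dx=+5,dy=+12->C; (6,7):dx=+10,dy=+2->C
  (6,8):dx=+8,dy=+4->C; (6,9):dx=+3,dy=-2->D; (6,10):dx=+6,dy=+8->C; (7,8):dx=-2,dy=+2->D
  (7,9):dx=-7,dy=-4->C; (7,10):dx=-4,dy=+6->D; (8,9):dx=-5,dy=-6->C; (8,10):dx=-2,dy=+4->D
  (9,10):dx=+3,dy=+10->C
Step 2: C = 35, D = 10, total pairs = 45.
Step 3: tau = (C - D)/(n(n-1)/2) = (35 - 10)/45 = 0.555556.
Step 4: Exact two-sided p-value (enumerate n! = 3628800 permutations of y under H0): p = 0.028609.
Step 5: alpha = 0.05. reject H0.

tau_b = 0.5556 (C=35, D=10), p = 0.028609, reject H0.


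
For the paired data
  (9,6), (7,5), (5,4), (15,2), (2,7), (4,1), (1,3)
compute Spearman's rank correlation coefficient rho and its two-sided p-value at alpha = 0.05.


Step 1: Rank x and y separately (midranks; no ties here).
rank(x): 9->6, 7->5, 5->4, 15->7, 2->2, 4->3, 1->1
rank(y): 6->6, 5->5, 4->4, 2->2, 7->7, 1->1, 3->3
Step 2: d_i = R_x(i) - R_y(i); compute d_i^2.
  (6-6)^2=0, (5-5)^2=0, (4-4)^2=0, (7-2)^2=25, (2-7)^2=25, (3-1)^2=4, (1-3)^2=4
sum(d^2) = 58.
Step 3: rho = 1 - 6*58 / (7*(7^2 - 1)) = 1 - 348/336 = -0.035714.
Step 4: Under H0, t = rho * sqrt((n-2)/(1-rho^2)) = -0.0799 ~ t(5).
Step 5: Two-sided p-value from the t-distribution with 5 df = 0.939408.
Step 6: alpha = 0.05. fail to reject H0.

rho = -0.0357, p = 0.939408, fail to reject H0 at alpha = 0.05.


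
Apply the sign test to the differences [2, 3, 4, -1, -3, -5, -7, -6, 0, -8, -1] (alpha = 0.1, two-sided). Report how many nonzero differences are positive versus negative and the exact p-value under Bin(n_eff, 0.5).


Step 1: Discard zero differences. Original n = 11; n_eff = number of nonzero differences = 10.
Nonzero differences (with sign): +2, +3, +4, -1, -3, -5, -7, -6, -8, -1
Step 2: Count signs: positive = 3, negative = 7.
Step 3: Under H0: P(positive) = 0.5, so the number of positives S ~ Bin(10, 0.5).
Step 4: Two-sided exact p-value = sum of Bin(10,0.5) probabilities at or below the observed probability = 0.343750.
Step 5: alpha = 0.1. fail to reject H0.

n_eff = 10, pos = 3, neg = 7, p = 0.343750, fail to reject H0.


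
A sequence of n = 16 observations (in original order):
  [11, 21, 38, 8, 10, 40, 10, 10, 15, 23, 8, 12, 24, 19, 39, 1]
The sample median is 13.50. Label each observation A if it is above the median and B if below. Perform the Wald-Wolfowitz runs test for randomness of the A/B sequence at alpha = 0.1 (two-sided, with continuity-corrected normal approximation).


Step 1: Compute median = 13.50; label A = above, B = below.
Labels in order: BAABBABBAABBAAAB  (n_A = 8, n_B = 8)
Step 2: Count runs R = 9.
Step 3: Under H0 (random ordering), E[R] = 2*n_A*n_B/(n_A+n_B) + 1 = 2*8*8/16 + 1 = 9.0000.
        Var[R] = 2*n_A*n_B*(2*n_A*n_B - n_A - n_B) / ((n_A+n_B)^2 * (n_A+n_B-1)) = 14336/3840 = 3.7333.
        SD[R] = 1.9322.
Step 4: R = E[R], so z = 0 with no continuity correction.
Step 5: Two-sided p-value via normal approximation = 2*(1 - Phi(|z|)) = 1.000000.
Step 6: alpha = 0.1. fail to reject H0.

R = 9, z = 0.0000, p = 1.000000, fail to reject H0.


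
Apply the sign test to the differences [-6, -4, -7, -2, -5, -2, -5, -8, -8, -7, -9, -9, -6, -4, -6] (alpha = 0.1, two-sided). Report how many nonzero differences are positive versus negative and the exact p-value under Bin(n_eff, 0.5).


Step 1: Discard zero differences. Original n = 15; n_eff = number of nonzero differences = 15.
Nonzero differences (with sign): -6, -4, -7, -2, -5, -2, -5, -8, -8, -7, -9, -9, -6, -4, -6
Step 2: Count signs: positive = 0, negative = 15.
Step 3: Under H0: P(positive) = 0.5, so the number of positives S ~ Bin(15, 0.5).
Step 4: Two-sided exact p-value = sum of Bin(15,0.5) probabilities at or below the observed probability = 0.000061.
Step 5: alpha = 0.1. reject H0.

n_eff = 15, pos = 0, neg = 15, p = 0.000061, reject H0.


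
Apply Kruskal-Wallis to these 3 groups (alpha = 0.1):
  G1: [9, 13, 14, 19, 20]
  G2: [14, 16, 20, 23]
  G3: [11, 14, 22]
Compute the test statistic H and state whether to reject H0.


Step 1: Combine all N = 12 observations and assign midranks.
sorted (value, group, rank): (9,G1,1), (11,G3,2), (13,G1,3), (14,G1,5), (14,G2,5), (14,G3,5), (16,G2,7), (19,G1,8), (20,G1,9.5), (20,G2,9.5), (22,G3,11), (23,G2,12)
Step 2: Sum ranks within each group.
R_1 = 26.5 (n_1 = 5)
R_2 = 33.5 (n_2 = 4)
R_3 = 18 (n_3 = 3)
Step 3: H = 12/(N(N+1)) * sum(R_i^2/n_i) - 3(N+1)
     = 12/(12*13) * (26.5^2/5 + 33.5^2/4 + 18^2/3) - 3*13
     = 0.076923 * 529.013 - 39
     = 1.693269.
Step 4: Ties present; correction factor C = 1 - 30/(12^3 - 12) = 0.982517. Corrected H = 1.693269 / 0.982517 = 1.723399.
Step 5: Under H0, H ~ chi^2(2); p-value = 0.422444.
Step 6: alpha = 0.1. fail to reject H0.

H = 1.7234, df = 2, p = 0.422444, fail to reject H0.


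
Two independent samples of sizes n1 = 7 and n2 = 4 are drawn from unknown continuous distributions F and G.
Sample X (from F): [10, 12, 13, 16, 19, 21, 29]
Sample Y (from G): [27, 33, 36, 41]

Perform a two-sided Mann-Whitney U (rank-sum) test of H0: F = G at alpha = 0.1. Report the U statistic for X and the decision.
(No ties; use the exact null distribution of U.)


Step 1: Combine and sort all 11 observations; assign midranks.
sorted (value, group): (10,X), (12,X), (13,X), (16,X), (19,X), (21,X), (27,Y), (29,X), (33,Y), (36,Y), (41,Y)
ranks: 10->1, 12->2, 13->3, 16->4, 19->5, 21->6, 27->7, 29->8, 33->9, 36->10, 41->11
Step 2: Rank sum for X: R1 = 1 + 2 + 3 + 4 + 5 + 6 + 8 = 29.
Step 3: U_X = R1 - n1(n1+1)/2 = 29 - 7*8/2 = 29 - 28 = 1.
       U_Y = n1*n2 - U_X = 28 - 1 = 27.
Step 4: No ties, so the exact null distribution of U (based on enumerating the C(11,7) = 330 equally likely rank assignments) gives the two-sided p-value.
Step 5: p-value = 0.012121; compare to alpha = 0.1. reject H0.

U_X = 1, p = 0.012121, reject H0 at alpha = 0.1.


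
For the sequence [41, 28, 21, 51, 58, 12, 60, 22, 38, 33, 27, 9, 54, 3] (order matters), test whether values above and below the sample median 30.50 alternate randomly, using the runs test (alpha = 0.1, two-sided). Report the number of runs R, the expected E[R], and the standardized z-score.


Step 1: Compute median = 30.50; label A = above, B = below.
Labels in order: ABBAABABAABBAB  (n_A = 7, n_B = 7)
Step 2: Count runs R = 10.
Step 3: Under H0 (random ordering), E[R] = 2*n_A*n_B/(n_A+n_B) + 1 = 2*7*7/14 + 1 = 8.0000.
        Var[R] = 2*n_A*n_B*(2*n_A*n_B - n_A - n_B) / ((n_A+n_B)^2 * (n_A+n_B-1)) = 8232/2548 = 3.2308.
        SD[R] = 1.7974.
Step 4: Continuity-corrected z = (R - 0.5 - E[R]) / SD[R] = (10 - 0.5 - 8.0000) / 1.7974 = 0.8345.
Step 5: Two-sided p-value via normal approximation = 2*(1 - Phi(|z|)) = 0.403986.
Step 6: alpha = 0.1. fail to reject H0.

R = 10, z = 0.8345, p = 0.403986, fail to reject H0.


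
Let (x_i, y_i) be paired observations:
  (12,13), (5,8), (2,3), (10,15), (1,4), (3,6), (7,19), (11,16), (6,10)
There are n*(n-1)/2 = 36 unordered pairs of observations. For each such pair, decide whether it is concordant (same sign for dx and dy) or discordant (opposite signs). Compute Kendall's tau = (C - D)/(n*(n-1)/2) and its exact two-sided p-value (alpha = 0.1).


Step 1: Enumerate the 36 unordered pairs (i,j) with i<j and classify each by sign(x_j-x_i) * sign(y_j-y_i).
  (1,2):dx=-7,dy=-5->C; (1,3):dx=-10,dy=-10->C; (1,4):dx=-2,dy=+2->D; (1,5):dx=-11,dy=-9->C
  (1,6):dx=-9,dy=-7->C; (1,7):dx=-5,dy=+6->D; (1,8):dx=-1,dy=+3->D; (1,9):dx=-6,dy=-3->C
  (2,3):dx=-3,dy=-5->C; (2,4):dx=+5,dy=+7->C; (2,5):dx=-4,dy=-4->C; (2,6):dx=-2,dy=-2->C
  (2,7):dx=+2,dy=+11->C; (2,8):dx=+6,dy=+8->C; (2,9):dx=+1,dy=+2->C; (3,4):dx=+8,dy=+12->C
  (3,5):dx=-1,dy=+1->D; (3,6):dx=+1,dy=+3->C; (3,7):dx=+5,dy=+16->C; (3,8):dx=+9,dy=+13->C
  (3,9):dx=+4,dy=+7->C; (4,5):dx=-9,dy=-11->C; (4,6):dx=-7,dy=-9->C; (4,7):dx=-3,dy=+4->D
  (4,8):dx=+1,dy=+1->C; (4,9):dx=-4,dy=-5->C; (5,6):dx=+2,dy=+2->C; (5,7):dx=+6,dy=+15->C
  (5,8):dx=+10,dy=+12->C; (5,9):dx=+5,dy=+6->C; (6,7):dx=+4,dy=+13->C; (6,8):dx=+8,dy=+10->C
  (6,9):dx=+3,dy=+4->C; (7,8):dx=+4,dy=-3->D; (7,9):dx=-1,dy=-9->C; (8,9):dx=-5,dy=-6->C
Step 2: C = 30, D = 6, total pairs = 36.
Step 3: tau = (C - D)/(n(n-1)/2) = (30 - 6)/36 = 0.666667.
Step 4: Exact two-sided p-value (enumerate n! = 362880 permutations of y under H0): p = 0.012665.
Step 5: alpha = 0.1. reject H0.

tau_b = 0.6667 (C=30, D=6), p = 0.012665, reject H0.


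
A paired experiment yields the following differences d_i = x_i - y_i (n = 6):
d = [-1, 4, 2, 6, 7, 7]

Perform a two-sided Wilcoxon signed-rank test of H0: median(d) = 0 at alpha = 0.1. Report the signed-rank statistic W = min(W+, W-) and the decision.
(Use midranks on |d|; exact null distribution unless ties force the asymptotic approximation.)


Step 1: Drop any zero differences (none here) and take |d_i|.
|d| = [1, 4, 2, 6, 7, 7]
Step 2: Midrank |d_i| (ties get averaged ranks).
ranks: |1|->1, |4|->3, |2|->2, |6|->4, |7|->5.5, |7|->5.5
Step 3: Attach original signs; sum ranks with positive sign and with negative sign.
W+ = 3 + 2 + 4 + 5.5 + 5.5 = 20
W- = 1 = 1
(Check: W+ + W- = 21 should equal n(n+1)/2 = 21.)
Step 4: Test statistic W = min(W+, W-) = 1.
Step 5: Ties in |d|, so use the tie-corrected normal approximation.
        E[W] = n(n+1)/4 = 6*7/4 = 10.5.
        Tie groups: |d|=7 (t=2); sum(t^3 - t) = 6.
        Var[W] = n(n+1)(2n+1)/24 - sum(t^3-t)/48 = 546/24 - 6/48 = 22.625.
        z = (W - E[W]) / sqrt(Var[W]) = (1 - 10.5) / 4.7566 = -1.9972.
        Two-sided p = 2*Phi(z) = 0.045800.
Step 6: alpha = 0.1. reject H0.

W+ = 20, W- = 1, W = min = 1, p = 0.045800, reject H0.


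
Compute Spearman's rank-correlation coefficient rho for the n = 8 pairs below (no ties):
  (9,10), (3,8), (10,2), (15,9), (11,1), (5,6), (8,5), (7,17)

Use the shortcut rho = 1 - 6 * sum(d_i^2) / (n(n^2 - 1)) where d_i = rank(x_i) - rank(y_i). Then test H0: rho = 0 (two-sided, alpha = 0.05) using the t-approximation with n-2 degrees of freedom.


Step 1: Rank x and y separately (midranks; no ties here).
rank(x): 9->5, 3->1, 10->6, 15->8, 11->7, 5->2, 8->4, 7->3
rank(y): 10->7, 8->5, 2->2, 9->6, 1->1, 6->4, 5->3, 17->8
Step 2: d_i = R_x(i) - R_y(i); compute d_i^2.
  (5-7)^2=4, (1-5)^2=16, (6-2)^2=16, (8-6)^2=4, (7-1)^2=36, (2-4)^2=4, (4-3)^2=1, (3-8)^2=25
sum(d^2) = 106.
Step 3: rho = 1 - 6*106 / (8*(8^2 - 1)) = 1 - 636/504 = -0.261905.
Step 4: Under H0, t = rho * sqrt((n-2)/(1-rho^2)) = -0.6647 ~ t(6).
Step 5: Two-sided p-value from the t-distribution with 6 df = 0.530923.
Step 6: alpha = 0.05. fail to reject H0.

rho = -0.2619, p = 0.530923, fail to reject H0 at alpha = 0.05.


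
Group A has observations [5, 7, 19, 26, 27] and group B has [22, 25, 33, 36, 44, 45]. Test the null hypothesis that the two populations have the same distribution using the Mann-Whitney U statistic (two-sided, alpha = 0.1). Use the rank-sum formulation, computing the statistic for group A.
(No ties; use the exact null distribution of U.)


Step 1: Combine and sort all 11 observations; assign midranks.
sorted (value, group): (5,X), (7,X), (19,X), (22,Y), (25,Y), (26,X), (27,X), (33,Y), (36,Y), (44,Y), (45,Y)
ranks: 5->1, 7->2, 19->3, 22->4, 25->5, 26->6, 27->7, 33->8, 36->9, 44->10, 45->11
Step 2: Rank sum for X: R1 = 1 + 2 + 3 + 6 + 7 = 19.
Step 3: U_X = R1 - n1(n1+1)/2 = 19 - 5*6/2 = 19 - 15 = 4.
       U_Y = n1*n2 - U_X = 30 - 4 = 26.
Step 4: No ties, so the exact null distribution of U (based on enumerating the C(11,5) = 462 equally likely rank assignments) gives the two-sided p-value.
Step 5: p-value = 0.051948; compare to alpha = 0.1. reject H0.

U_X = 4, p = 0.051948, reject H0 at alpha = 0.1.


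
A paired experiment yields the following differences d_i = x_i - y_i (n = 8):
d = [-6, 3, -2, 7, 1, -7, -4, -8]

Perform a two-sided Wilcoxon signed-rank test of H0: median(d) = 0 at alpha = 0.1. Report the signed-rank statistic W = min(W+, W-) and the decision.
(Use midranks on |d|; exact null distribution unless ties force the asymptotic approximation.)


Step 1: Drop any zero differences (none here) and take |d_i|.
|d| = [6, 3, 2, 7, 1, 7, 4, 8]
Step 2: Midrank |d_i| (ties get averaged ranks).
ranks: |6|->5, |3|->3, |2|->2, |7|->6.5, |1|->1, |7|->6.5, |4|->4, |8|->8
Step 3: Attach original signs; sum ranks with positive sign and with negative sign.
W+ = 3 + 6.5 + 1 = 10.5
W- = 5 + 2 + 6.5 + 4 + 8 = 25.5
(Check: W+ + W- = 36 should equal n(n+1)/2 = 36.)
Step 4: Test statistic W = min(W+, W-) = 10.5.
Step 5: Ties in |d|, so use the tie-corrected normal approximation.
        E[W] = n(n+1)/4 = 8*9/4 = 18.
        Tie groups: |d|=7 (t=2); sum(t^3 - t) = 6.
        Var[W] = n(n+1)(2n+1)/24 - sum(t^3-t)/48 = 1224/24 - 6/48 = 50.875.
        z = (W - E[W]) / sqrt(Var[W]) = (10.5 - 18) / 7.1327 = -1.0515.
        Two-sided p = 2*Phi(z) = 0.293029.
Step 6: alpha = 0.1. fail to reject H0.

W+ = 10.5, W- = 25.5, W = min = 10.5, p = 0.293029, fail to reject H0.


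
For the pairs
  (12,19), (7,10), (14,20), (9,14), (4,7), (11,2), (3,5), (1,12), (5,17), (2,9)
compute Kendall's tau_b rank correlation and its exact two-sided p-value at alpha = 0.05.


Step 1: Enumerate the 45 unordered pairs (i,j) with i<j and classify each by sign(x_j-x_i) * sign(y_j-y_i).
  (1,2):dx=-5,dy=-9->C; (1,3):dx=+2,dy=+1->C; (1,4):dx=-3,dy=-5->C; (1,5):dx=-8,dy=-12->C
  (1,6):dx=-1,dy=-17->C; (1,7):dx=-9,dy=-14->C; (1,8):dx=-11,dy=-7->C; (1,9):dx=-7,dy=-2->C
  (1,10):dx=-10,dy=-10->C; (2,3):dx=+7,dy=+10->C; (2,4):dx=+2,dy=+4->C; (2,5):dx=-3,dy=-3->C
  (2,6):dx=+4,dy=-8->D; (2,7):dx=-4,dy=-5->C; (2,8):dx=-6,dy=+2->D; (2,9):dx=-2,dy=+7->D
  (2,10):dx=-5,dy=-1->C; (3,4):dx=-5,dy=-6->C; (3,5):dx=-10,dy=-13->C; (3,6):dx=-3,dy=-18->C
  (3,7):dx=-11,dy=-15->C; (3,8):dx=-13,dy=-8->C; (3,9):dx=-9,dy=-3->C; (3,10):dx=-12,dy=-11->C
  (4,5):dx=-5,dy=-7->C; (4,6):dx=+2,dy=-12->D; (4,7):dx=-6,dy=-9->C; (4,8):dx=-8,dy=-2->C
  (4,9):dx=-4,dy=+3->D; (4,10):dx=-7,dy=-5->C; (5,6):dx=+7,dy=-5->D; (5,7):dx=-1,dy=-2->C
  (5,8):dx=-3,dy=+5->D; (5,9):dx=+1,dy=+10->C; (5,10):dx=-2,dy=+2->D; (6,7):dx=-8,dy=+3->D
  (6,8):dx=-10,dy=+10->D; (6,9):dx=-6,dy=+15->D; (6,10):dx=-9,dy=+7->D; (7,8):dx=-2,dy=+7->D
  (7,9):dx=+2,dy=+12->C; (7,10):dx=-1,dy=+4->D; (8,9):dx=+4,dy=+5->C; (8,10):dx=+1,dy=-3->D
  (9,10):dx=-3,dy=-8->C
Step 2: C = 30, D = 15, total pairs = 45.
Step 3: tau = (C - D)/(n(n-1)/2) = (30 - 15)/45 = 0.333333.
Step 4: Exact two-sided p-value (enumerate n! = 3628800 permutations of y under H0): p = 0.216373.
Step 5: alpha = 0.05. fail to reject H0.

tau_b = 0.3333 (C=30, D=15), p = 0.216373, fail to reject H0.


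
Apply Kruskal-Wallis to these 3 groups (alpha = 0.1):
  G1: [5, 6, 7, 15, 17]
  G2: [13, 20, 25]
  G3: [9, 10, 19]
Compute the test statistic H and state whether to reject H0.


Step 1: Combine all N = 11 observations and assign midranks.
sorted (value, group, rank): (5,G1,1), (6,G1,2), (7,G1,3), (9,G3,4), (10,G3,5), (13,G2,6), (15,G1,7), (17,G1,8), (19,G3,9), (20,G2,10), (25,G2,11)
Step 2: Sum ranks within each group.
R_1 = 21 (n_1 = 5)
R_2 = 27 (n_2 = 3)
R_3 = 18 (n_3 = 3)
Step 3: H = 12/(N(N+1)) * sum(R_i^2/n_i) - 3(N+1)
     = 12/(11*12) * (21^2/5 + 27^2/3 + 18^2/3) - 3*12
     = 0.090909 * 439.2 - 36
     = 3.927273.
Step 4: No ties, so H is used without correction.
Step 5: Under H0, H ~ chi^2(2); p-value = 0.140347.
Step 6: alpha = 0.1. fail to reject H0.

H = 3.9273, df = 2, p = 0.140347, fail to reject H0.


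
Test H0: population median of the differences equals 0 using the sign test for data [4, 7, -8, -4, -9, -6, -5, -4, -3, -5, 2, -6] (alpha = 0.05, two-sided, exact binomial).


Step 1: Discard zero differences. Original n = 12; n_eff = number of nonzero differences = 12.
Nonzero differences (with sign): +4, +7, -8, -4, -9, -6, -5, -4, -3, -5, +2, -6
Step 2: Count signs: positive = 3, negative = 9.
Step 3: Under H0: P(positive) = 0.5, so the number of positives S ~ Bin(12, 0.5).
Step 4: Two-sided exact p-value = sum of Bin(12,0.5) probabilities at or below the observed probability = 0.145996.
Step 5: alpha = 0.05. fail to reject H0.

n_eff = 12, pos = 3, neg = 9, p = 0.145996, fail to reject H0.


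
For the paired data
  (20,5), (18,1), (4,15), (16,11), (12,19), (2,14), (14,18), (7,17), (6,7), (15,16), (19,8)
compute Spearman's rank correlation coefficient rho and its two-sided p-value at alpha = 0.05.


Step 1: Rank x and y separately (midranks; no ties here).
rank(x): 20->11, 18->9, 4->2, 16->8, 12->5, 2->1, 14->6, 7->4, 6->3, 15->7, 19->10
rank(y): 5->2, 1->1, 15->7, 11->5, 19->11, 14->6, 18->10, 17->9, 7->3, 16->8, 8->4
Step 2: d_i = R_x(i) - R_y(i); compute d_i^2.
  (11-2)^2=81, (9-1)^2=64, (2-7)^2=25, (8-5)^2=9, (5-11)^2=36, (1-6)^2=25, (6-10)^2=16, (4-9)^2=25, (3-3)^2=0, (7-8)^2=1, (10-4)^2=36
sum(d^2) = 318.
Step 3: rho = 1 - 6*318 / (11*(11^2 - 1)) = 1 - 1908/1320 = -0.445455.
Step 4: Under H0, t = rho * sqrt((n-2)/(1-rho^2)) = -1.4926 ~ t(9).
Step 5: Two-sided p-value from the t-distribution with 9 df = 0.169733.
Step 6: alpha = 0.05. fail to reject H0.

rho = -0.4455, p = 0.169733, fail to reject H0 at alpha = 0.05.


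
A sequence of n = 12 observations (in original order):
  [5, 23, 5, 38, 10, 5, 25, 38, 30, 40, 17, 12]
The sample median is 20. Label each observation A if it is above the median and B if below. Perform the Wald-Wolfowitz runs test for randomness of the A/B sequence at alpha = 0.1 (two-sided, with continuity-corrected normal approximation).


Step 1: Compute median = 20; label A = above, B = below.
Labels in order: BABABBAAAABB  (n_A = 6, n_B = 6)
Step 2: Count runs R = 7.
Step 3: Under H0 (random ordering), E[R] = 2*n_A*n_B/(n_A+n_B) + 1 = 2*6*6/12 + 1 = 7.0000.
        Var[R] = 2*n_A*n_B*(2*n_A*n_B - n_A - n_B) / ((n_A+n_B)^2 * (n_A+n_B-1)) = 4320/1584 = 2.7273.
        SD[R] = 1.6514.
Step 4: R = E[R], so z = 0 with no continuity correction.
Step 5: Two-sided p-value via normal approximation = 2*(1 - Phi(|z|)) = 1.000000.
Step 6: alpha = 0.1. fail to reject H0.

R = 7, z = 0.0000, p = 1.000000, fail to reject H0.


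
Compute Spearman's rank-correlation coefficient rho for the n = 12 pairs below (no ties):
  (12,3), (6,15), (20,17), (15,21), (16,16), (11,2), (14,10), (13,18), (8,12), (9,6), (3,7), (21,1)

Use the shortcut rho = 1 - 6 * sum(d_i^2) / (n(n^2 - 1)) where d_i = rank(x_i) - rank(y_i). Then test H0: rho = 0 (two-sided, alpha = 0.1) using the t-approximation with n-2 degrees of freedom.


Step 1: Rank x and y separately (midranks; no ties here).
rank(x): 12->6, 6->2, 20->11, 15->9, 16->10, 11->5, 14->8, 13->7, 8->3, 9->4, 3->1, 21->12
rank(y): 3->3, 15->8, 17->10, 21->12, 16->9, 2->2, 10->6, 18->11, 12->7, 6->4, 7->5, 1->1
Step 2: d_i = R_x(i) - R_y(i); compute d_i^2.
  (6-3)^2=9, (2-8)^2=36, (11-10)^2=1, (9-12)^2=9, (10-9)^2=1, (5-2)^2=9, (8-6)^2=4, (7-11)^2=16, (3-7)^2=16, (4-4)^2=0, (1-5)^2=16, (12-1)^2=121
sum(d^2) = 238.
Step 3: rho = 1 - 6*238 / (12*(12^2 - 1)) = 1 - 1428/1716 = 0.167832.
Step 4: Under H0, t = rho * sqrt((n-2)/(1-rho^2)) = 0.5384 ~ t(10).
Step 5: Two-sided p-value from the t-distribution with 10 df = 0.602099.
Step 6: alpha = 0.1. fail to reject H0.

rho = 0.1678, p = 0.602099, fail to reject H0 at alpha = 0.1.


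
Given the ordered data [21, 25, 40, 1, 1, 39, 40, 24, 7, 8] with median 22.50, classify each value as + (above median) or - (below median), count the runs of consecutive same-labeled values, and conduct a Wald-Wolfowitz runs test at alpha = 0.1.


Step 1: Compute median = 22.50; label A = above, B = below.
Labels in order: BAABBAAABB  (n_A = 5, n_B = 5)
Step 2: Count runs R = 5.
Step 3: Under H0 (random ordering), E[R] = 2*n_A*n_B/(n_A+n_B) + 1 = 2*5*5/10 + 1 = 6.0000.
        Var[R] = 2*n_A*n_B*(2*n_A*n_B - n_A - n_B) / ((n_A+n_B)^2 * (n_A+n_B-1)) = 2000/900 = 2.2222.
        SD[R] = 1.4907.
Step 4: Continuity-corrected z = (R + 0.5 - E[R]) / SD[R] = (5 + 0.5 - 6.0000) / 1.4907 = -0.3354.
Step 5: Two-sided p-value via normal approximation = 2*(1 - Phi(|z|)) = 0.737316.
Step 6: alpha = 0.1. fail to reject H0.

R = 5, z = -0.3354, p = 0.737316, fail to reject H0.


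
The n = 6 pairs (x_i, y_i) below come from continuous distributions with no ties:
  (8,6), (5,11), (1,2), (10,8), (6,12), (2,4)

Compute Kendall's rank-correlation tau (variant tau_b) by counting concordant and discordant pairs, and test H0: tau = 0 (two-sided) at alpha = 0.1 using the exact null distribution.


Step 1: Enumerate the 15 unordered pairs (i,j) with i<j and classify each by sign(x_j-x_i) * sign(y_j-y_i).
  (1,2):dx=-3,dy=+5->D; (1,3):dx=-7,dy=-4->C; (1,4):dx=+2,dy=+2->C; (1,5):dx=-2,dy=+6->D
  (1,6):dx=-6,dy=-2->C; (2,3):dx=-4,dy=-9->C; (2,4):dx=+5,dy=-3->D; (2,5):dx=+1,dy=+1->C
  (2,6):dx=-3,dy=-7->C; (3,4):dx=+9,dy=+6->C; (3,5):dx=+5,dy=+10->C; (3,6):dx=+1,dy=+2->C
  (4,5):dx=-4,dy=+4->D; (4,6):dx=-8,dy=-4->C; (5,6):dx=-4,dy=-8->C
Step 2: C = 11, D = 4, total pairs = 15.
Step 3: tau = (C - D)/(n(n-1)/2) = (11 - 4)/15 = 0.466667.
Step 4: Exact two-sided p-value (enumerate n! = 720 permutations of y under H0): p = 0.272222.
Step 5: alpha = 0.1. fail to reject H0.

tau_b = 0.4667 (C=11, D=4), p = 0.272222, fail to reject H0.


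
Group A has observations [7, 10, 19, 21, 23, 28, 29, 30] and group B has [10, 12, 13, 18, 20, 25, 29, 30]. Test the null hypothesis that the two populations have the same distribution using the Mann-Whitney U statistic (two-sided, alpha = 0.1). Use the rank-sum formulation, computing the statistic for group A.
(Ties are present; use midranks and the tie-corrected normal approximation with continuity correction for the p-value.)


Step 1: Combine and sort all 16 observations; assign midranks.
sorted (value, group): (7,X), (10,X), (10,Y), (12,Y), (13,Y), (18,Y), (19,X), (20,Y), (21,X), (23,X), (25,Y), (28,X), (29,X), (29,Y), (30,X), (30,Y)
ranks: 7->1, 10->2.5, 10->2.5, 12->4, 13->5, 18->6, 19->7, 20->8, 21->9, 23->10, 25->11, 28->12, 29->13.5, 29->13.5, 30->15.5, 30->15.5
Step 2: Rank sum for X: R1 = 1 + 2.5 + 7 + 9 + 10 + 12 + 13.5 + 15.5 = 70.5.
Step 3: U_X = R1 - n1(n1+1)/2 = 70.5 - 8*9/2 = 70.5 - 36 = 34.5.
       U_Y = n1*n2 - U_X = 64 - 34.5 = 29.5.
Step 4: Ties are present, so use the tie-corrected normal approximation (with continuity correction) for the p-value.
Step 5: p-value = 0.833272; compare to alpha = 0.1. fail to reject H0.

U_X = 34.5, p = 0.833272, fail to reject H0 at alpha = 0.1.


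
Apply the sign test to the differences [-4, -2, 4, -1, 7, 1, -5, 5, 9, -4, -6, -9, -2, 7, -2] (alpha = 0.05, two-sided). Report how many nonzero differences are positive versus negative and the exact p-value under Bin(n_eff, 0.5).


Step 1: Discard zero differences. Original n = 15; n_eff = number of nonzero differences = 15.
Nonzero differences (with sign): -4, -2, +4, -1, +7, +1, -5, +5, +9, -4, -6, -9, -2, +7, -2
Step 2: Count signs: positive = 6, negative = 9.
Step 3: Under H0: P(positive) = 0.5, so the number of positives S ~ Bin(15, 0.5).
Step 4: Two-sided exact p-value = sum of Bin(15,0.5) probabilities at or below the observed probability = 0.607239.
Step 5: alpha = 0.05. fail to reject H0.

n_eff = 15, pos = 6, neg = 9, p = 0.607239, fail to reject H0.


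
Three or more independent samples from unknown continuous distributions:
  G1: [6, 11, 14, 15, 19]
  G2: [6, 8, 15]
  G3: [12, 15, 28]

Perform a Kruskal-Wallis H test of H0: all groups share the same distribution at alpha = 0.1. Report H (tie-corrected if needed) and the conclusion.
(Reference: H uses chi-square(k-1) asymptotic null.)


Step 1: Combine all N = 11 observations and assign midranks.
sorted (value, group, rank): (6,G1,1.5), (6,G2,1.5), (8,G2,3), (11,G1,4), (12,G3,5), (14,G1,6), (15,G1,8), (15,G2,8), (15,G3,8), (19,G1,10), (28,G3,11)
Step 2: Sum ranks within each group.
R_1 = 29.5 (n_1 = 5)
R_2 = 12.5 (n_2 = 3)
R_3 = 24 (n_3 = 3)
Step 3: H = 12/(N(N+1)) * sum(R_i^2/n_i) - 3(N+1)
     = 12/(11*12) * (29.5^2/5 + 12.5^2/3 + 24^2/3) - 3*12
     = 0.090909 * 418.133 - 36
     = 2.012121.
Step 4: Ties present; correction factor C = 1 - 30/(11^3 - 11) = 0.977273. Corrected H = 2.012121 / 0.977273 = 2.058915.
Step 5: Under H0, H ~ chi^2(2); p-value = 0.357201.
Step 6: alpha = 0.1. fail to reject H0.

H = 2.0589, df = 2, p = 0.357201, fail to reject H0.


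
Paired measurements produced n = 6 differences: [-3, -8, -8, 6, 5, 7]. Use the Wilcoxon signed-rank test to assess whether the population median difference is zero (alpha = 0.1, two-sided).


Step 1: Drop any zero differences (none here) and take |d_i|.
|d| = [3, 8, 8, 6, 5, 7]
Step 2: Midrank |d_i| (ties get averaged ranks).
ranks: |3|->1, |8|->5.5, |8|->5.5, |6|->3, |5|->2, |7|->4
Step 3: Attach original signs; sum ranks with positive sign and with negative sign.
W+ = 3 + 2 + 4 = 9
W- = 1 + 5.5 + 5.5 = 12
(Check: W+ + W- = 21 should equal n(n+1)/2 = 21.)
Step 4: Test statistic W = min(W+, W-) = 9.
Step 5: Ties in |d|, so use the tie-corrected normal approximation.
        E[W] = n(n+1)/4 = 6*7/4 = 10.5.
        Tie groups: |d|=8 (t=2); sum(t^3 - t) = 6.
        Var[W] = n(n+1)(2n+1)/24 - sum(t^3-t)/48 = 546/24 - 6/48 = 22.625.
        z = (W - E[W]) / sqrt(Var[W]) = (9 - 10.5) / 4.7566 = -0.3154.
        Two-sided p = 2*Phi(z) = 0.752494.
Step 6: alpha = 0.1. fail to reject H0.

W+ = 9, W- = 12, W = min = 9, p = 0.752494, fail to reject H0.


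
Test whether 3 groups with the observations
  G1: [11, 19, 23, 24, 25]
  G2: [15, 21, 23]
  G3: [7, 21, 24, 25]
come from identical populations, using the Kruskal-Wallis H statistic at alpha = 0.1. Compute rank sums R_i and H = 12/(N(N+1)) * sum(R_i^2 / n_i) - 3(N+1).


Step 1: Combine all N = 12 observations and assign midranks.
sorted (value, group, rank): (7,G3,1), (11,G1,2), (15,G2,3), (19,G1,4), (21,G2,5.5), (21,G3,5.5), (23,G1,7.5), (23,G2,7.5), (24,G1,9.5), (24,G3,9.5), (25,G1,11.5), (25,G3,11.5)
Step 2: Sum ranks within each group.
R_1 = 34.5 (n_1 = 5)
R_2 = 16 (n_2 = 3)
R_3 = 27.5 (n_3 = 4)
Step 3: H = 12/(N(N+1)) * sum(R_i^2/n_i) - 3(N+1)
     = 12/(12*13) * (34.5^2/5 + 16^2/3 + 27.5^2/4) - 3*13
     = 0.076923 * 512.446 - 39
     = 0.418910.
Step 4: Ties present; correction factor C = 1 - 24/(12^3 - 12) = 0.986014. Corrected H = 0.418910 / 0.986014 = 0.424852.
Step 5: Under H0, H ~ chi^2(2); p-value = 0.808620.
Step 6: alpha = 0.1. fail to reject H0.

H = 0.4249, df = 2, p = 0.808620, fail to reject H0.


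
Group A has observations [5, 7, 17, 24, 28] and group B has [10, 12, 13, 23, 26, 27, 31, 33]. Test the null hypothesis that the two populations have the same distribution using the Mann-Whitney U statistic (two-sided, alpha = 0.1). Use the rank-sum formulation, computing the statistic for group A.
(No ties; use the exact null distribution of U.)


Step 1: Combine and sort all 13 observations; assign midranks.
sorted (value, group): (5,X), (7,X), (10,Y), (12,Y), (13,Y), (17,X), (23,Y), (24,X), (26,Y), (27,Y), (28,X), (31,Y), (33,Y)
ranks: 5->1, 7->2, 10->3, 12->4, 13->5, 17->6, 23->7, 24->8, 26->9, 27->10, 28->11, 31->12, 33->13
Step 2: Rank sum for X: R1 = 1 + 2 + 6 + 8 + 11 = 28.
Step 3: U_X = R1 - n1(n1+1)/2 = 28 - 5*6/2 = 28 - 15 = 13.
       U_Y = n1*n2 - U_X = 40 - 13 = 27.
Step 4: No ties, so the exact null distribution of U (based on enumerating the C(13,5) = 1287 equally likely rank assignments) gives the two-sided p-value.
Step 5: p-value = 0.354312; compare to alpha = 0.1. fail to reject H0.

U_X = 13, p = 0.354312, fail to reject H0 at alpha = 0.1.


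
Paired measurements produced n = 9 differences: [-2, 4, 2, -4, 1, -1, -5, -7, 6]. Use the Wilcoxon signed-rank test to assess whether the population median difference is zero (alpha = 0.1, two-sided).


Step 1: Drop any zero differences (none here) and take |d_i|.
|d| = [2, 4, 2, 4, 1, 1, 5, 7, 6]
Step 2: Midrank |d_i| (ties get averaged ranks).
ranks: |2|->3.5, |4|->5.5, |2|->3.5, |4|->5.5, |1|->1.5, |1|->1.5, |5|->7, |7|->9, |6|->8
Step 3: Attach original signs; sum ranks with positive sign and with negative sign.
W+ = 5.5 + 3.5 + 1.5 + 8 = 18.5
W- = 3.5 + 5.5 + 1.5 + 7 + 9 = 26.5
(Check: W+ + W- = 45 should equal n(n+1)/2 = 45.)
Step 4: Test statistic W = min(W+, W-) = 18.5.
Step 5: Ties in |d|, so use the tie-corrected normal approximation.
        E[W] = n(n+1)/4 = 9*10/4 = 22.5.
        Tie groups: |d|=1 (t=2), |d|=2 (t=2), |d|=4 (t=2); sum(t^3 - t) = 18.
        Var[W] = n(n+1)(2n+1)/24 - sum(t^3-t)/48 = 1710/24 - 18/48 = 70.875.
        z = (W - E[W]) / sqrt(Var[W]) = (18.5 - 22.5) / 8.4187 = -0.4751.
        Two-sided p = 2*Phi(z) = 0.634694.
Step 6: alpha = 0.1. fail to reject H0.

W+ = 18.5, W- = 26.5, W = min = 18.5, p = 0.634694, fail to reject H0.


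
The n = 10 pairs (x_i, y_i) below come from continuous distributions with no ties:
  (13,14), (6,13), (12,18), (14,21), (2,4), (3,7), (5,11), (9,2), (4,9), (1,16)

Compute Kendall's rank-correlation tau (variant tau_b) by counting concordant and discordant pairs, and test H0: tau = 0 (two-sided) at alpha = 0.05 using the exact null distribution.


Step 1: Enumerate the 45 unordered pairs (i,j) with i<j and classify each by sign(x_j-x_i) * sign(y_j-y_i).
  (1,2):dx=-7,dy=-1->C; (1,3):dx=-1,dy=+4->D; (1,4):dx=+1,dy=+7->C; (1,5):dx=-11,dy=-10->C
  (1,6):dx=-10,dy=-7->C; (1,7):dx=-8,dy=-3->C; (1,8):dx=-4,dy=-12->C; (1,9):dx=-9,dy=-5->C
  (1,10):dx=-12,dy=+2->D; (2,3):dx=+6,dy=+5->C; (2,4):dx=+8,dy=+8->C; (2,5):dx=-4,dy=-9->C
  (2,6):dx=-3,dy=-6->C; (2,7):dx=-1,dy=-2->C; (2,8):dx=+3,dy=-11->D; (2,9):dx=-2,dy=-4->C
  (2,10):dx=-5,dy=+3->D; (3,4):dx=+2,dy=+3->C; (3,5):dx=-10,dy=-14->C; (3,6):dx=-9,dy=-11->C
  (3,7):dx=-7,dy=-7->C; (3,8):dx=-3,dy=-16->C; (3,9):dx=-8,dy=-9->C; (3,10):dx=-11,dy=-2->C
  (4,5):dx=-12,dy=-17->C; (4,6):dx=-11,dy=-14->C; (4,7):dx=-9,dy=-10->C; (4,8):dx=-5,dy=-19->C
  (4,9):dx=-10,dy=-12->C; (4,10):dx=-13,dy=-5->C; (5,6):dx=+1,dy=+3->C; (5,7):dx=+3,dy=+7->C
  (5,8):dx=+7,dy=-2->D; (5,9):dx=+2,dy=+5->C; (5,10):dx=-1,dy=+12->D; (6,7):dx=+2,dy=+4->C
  (6,8):dx=+6,dy=-5->D; (6,9):dx=+1,dy=+2->C; (6,10):dx=-2,dy=+9->D; (7,8):dx=+4,dy=-9->D
  (7,9):dx=-1,dy=-2->C; (7,10):dx=-4,dy=+5->D; (8,9):dx=-5,dy=+7->D; (8,10):dx=-8,dy=+14->D
  (9,10):dx=-3,dy=+7->D
Step 2: C = 32, D = 13, total pairs = 45.
Step 3: tau = (C - D)/(n(n-1)/2) = (32 - 13)/45 = 0.422222.
Step 4: Exact two-sided p-value (enumerate n! = 3628800 permutations of y under H0): p = 0.108313.
Step 5: alpha = 0.05. fail to reject H0.

tau_b = 0.4222 (C=32, D=13), p = 0.108313, fail to reject H0.
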